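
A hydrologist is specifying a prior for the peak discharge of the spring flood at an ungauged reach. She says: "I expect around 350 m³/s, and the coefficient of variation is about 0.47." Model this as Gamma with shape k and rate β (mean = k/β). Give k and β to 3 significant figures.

For Gamma(k, rate β): mean = k/β, variance = k/β², so CV = 1/√k.
CV = 0.47, hence k = 1/CV² = 4.53.
Then β = k/mean = 4.53/350 = 0.0129.

k ≈ 4.53, β ≈ 0.0129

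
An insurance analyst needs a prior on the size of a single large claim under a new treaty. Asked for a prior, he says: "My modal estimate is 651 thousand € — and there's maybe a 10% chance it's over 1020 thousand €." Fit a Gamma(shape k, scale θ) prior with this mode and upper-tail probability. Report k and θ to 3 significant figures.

k ≈ 10.3, θ ≈ 70.1

Gamma(k,θ) with k>1 has mode (k−1)θ, so θ = 651/(k−1).
Need P(X < 1020) = 0.9 with θ tied to k this way. Start at k = 2, θ = 651: P(X<1020) ≈ 0.464.
Too low — raise k to concentrate. Iterating converges to k ≈ 10.3.
Then θ = 651/(10.3−1) ≈ 70.1.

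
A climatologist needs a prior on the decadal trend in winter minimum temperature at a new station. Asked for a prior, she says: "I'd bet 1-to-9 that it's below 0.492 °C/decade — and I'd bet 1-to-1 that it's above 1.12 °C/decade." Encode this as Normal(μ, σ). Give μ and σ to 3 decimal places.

The p-quantile of Normal(μ,σ) is μ + z_p·σ, with z_{0.1} = -1.282 and z_{0.5} = 0.
Eliminate σ: μ = (z₂·x₁ − z₁·x₂)/(z₂ − z₁) = (0·0.492 − (-1.282)·1.12)/1.282 = 1.120.
Then σ = (x₂ − x₁)/(z₂ − z₁) = (1.12 − 0.492)/1.282 = 0.490.

μ = 1.120, σ = 0.490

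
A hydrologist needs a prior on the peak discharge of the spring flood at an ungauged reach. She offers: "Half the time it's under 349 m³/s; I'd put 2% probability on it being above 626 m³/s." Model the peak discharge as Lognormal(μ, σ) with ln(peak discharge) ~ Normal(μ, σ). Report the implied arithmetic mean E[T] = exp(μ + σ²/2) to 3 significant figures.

E[T] ≈ 363 m³/s

If T ~ Lognormal(μ,σ) then ln T ~ Normal(μ,σ), so the p-quantile of ln T is μ + z_p·σ.
ln(349) = 5.855 and ln(626) = 6.439; z_{0.5} = 0, z_{0.98} = 2.054.
σ = (6.439 − 5.855)/(2.054 − (0)) = 0.284.
μ = 5.855 − (0)·0.284 = 5.855.
E[T] = exp(μ + σ²/2) = exp(5.855 + 0.0405) = 363 m³/s.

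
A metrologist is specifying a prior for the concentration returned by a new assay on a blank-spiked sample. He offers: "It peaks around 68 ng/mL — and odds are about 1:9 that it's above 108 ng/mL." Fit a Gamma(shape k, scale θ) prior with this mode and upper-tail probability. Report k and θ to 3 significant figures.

k ≈ 9.77, θ ≈ 7.75

Gamma(k,θ) with k>1 has mode (k−1)θ, so θ = 68/(k−1).
Need P(X < 108) = 0.9 with θ tied to k this way. Start at k = 2, θ = 68: P(X<108) ≈ 0.471.
Too low — raise k to concentrate. Iterating converges to k ≈ 9.77.
Then θ = 68/(9.77−1) ≈ 7.75.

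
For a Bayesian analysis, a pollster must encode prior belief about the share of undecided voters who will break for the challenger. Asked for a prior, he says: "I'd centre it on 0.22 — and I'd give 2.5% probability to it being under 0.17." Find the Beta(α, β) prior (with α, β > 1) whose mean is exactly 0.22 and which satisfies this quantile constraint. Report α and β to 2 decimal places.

With mean 0.22 fixed, write α = 0.22s, β = 0.78s where s = α+β.
Need P(θ < 0.17) = 0.025 under Beta(0.22s, 0.78s). Normal approximation: (q−m)/√(m(1−m)/s) ≈ z_{0.025} = -1.96, so s ≈ 0.22·0.78·(-1.96)²/(0.17−0.22)² = 263.7.
At s = 263.7: P(θ<0.17) ≈ 0.020. Adjusting to match 0.025 gives s ≈ 240.10.
So α = 0.22·240.10 ≈ 52.82, β = 0.78·240.10 ≈ 187.27.

α ≈ 52.82, β ≈ 187.27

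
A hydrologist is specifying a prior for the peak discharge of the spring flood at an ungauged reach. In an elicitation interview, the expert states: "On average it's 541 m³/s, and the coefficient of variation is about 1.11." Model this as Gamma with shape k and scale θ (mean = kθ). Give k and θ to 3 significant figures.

For Gamma(k, scale θ): mean = kθ, variance = kθ², so CV = 1/√k.
CV = 1.11, hence k = 1/CV² = 0.812.
Then θ = mean/k = 541/0.812 = 667.

k ≈ 0.812, θ ≈ 667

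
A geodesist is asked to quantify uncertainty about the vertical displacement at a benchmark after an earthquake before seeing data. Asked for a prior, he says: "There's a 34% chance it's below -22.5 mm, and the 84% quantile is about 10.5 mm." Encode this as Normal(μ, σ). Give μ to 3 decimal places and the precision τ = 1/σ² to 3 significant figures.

For Normal(μ,σ), the p-quantile is μ + z_p·σ. Here z_{0.34} = -0.4125, z_{0.84} = 0.9945.
So -22.5 = μ − 0.4125σ and 10.5 = μ + 0.9945σ.
Subtracting: σ = (10.5 − -22.5)/(0.9945 − (-0.4125)) = 23.455.
Then μ = -22.5 − (-0.4125)·23.455 = -12.825.
Precision τ = 1/σ² = 1/23.46² = 0.00182.

μ = -12.825, τ = 0.00182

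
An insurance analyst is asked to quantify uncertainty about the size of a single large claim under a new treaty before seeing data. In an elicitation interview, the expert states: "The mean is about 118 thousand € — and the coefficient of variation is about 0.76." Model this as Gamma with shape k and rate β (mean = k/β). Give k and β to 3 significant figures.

For Gamma(k, rate β): mean = k/β, variance = k/β², so CV = 1/√k.
CV = 0.76, hence k = 1/CV² = 1.73.
Then β = k/mean = 1.73/118 = 0.0147.

k ≈ 1.73, β ≈ 0.0147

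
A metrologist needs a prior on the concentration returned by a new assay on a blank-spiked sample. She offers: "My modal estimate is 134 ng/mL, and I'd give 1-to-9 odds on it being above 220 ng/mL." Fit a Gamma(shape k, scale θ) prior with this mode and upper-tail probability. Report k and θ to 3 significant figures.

Gamma(k,θ) with k>1 has mode (k−1)θ, so θ = 134/(k−1).
Need P(X < 220) = 0.9 with θ tied to k this way. Start at k = 2, θ = 134: P(X<220) ≈ 0.488.
Too low — raise k to concentrate. Iterating converges to k ≈ 8.67.
Then θ = 134/(8.67−1) ≈ 17.5.

k ≈ 8.67, θ ≈ 17.5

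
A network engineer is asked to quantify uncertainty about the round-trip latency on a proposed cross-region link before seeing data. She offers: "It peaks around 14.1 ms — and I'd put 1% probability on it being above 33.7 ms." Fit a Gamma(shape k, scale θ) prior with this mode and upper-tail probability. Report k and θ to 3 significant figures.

Gamma(k,θ) with k>1 has mode (k−1)θ, so θ = 14.1/(k−1).
Need P(X < 33.7) = 0.99 with θ tied to k this way. Start at k = 2, θ = 14.1: P(X<33.7) ≈ 0.689.
Too low — raise k to concentrate. Iterating converges to k ≈ 7.24.
Then θ = 14.1/(7.24−1) ≈ 2.26.

k ≈ 7.24, θ ≈ 2.26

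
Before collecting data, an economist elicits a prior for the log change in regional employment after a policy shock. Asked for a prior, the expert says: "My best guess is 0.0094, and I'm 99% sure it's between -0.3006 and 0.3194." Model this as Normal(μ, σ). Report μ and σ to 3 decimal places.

μ = 0.009, σ = 0.120

A symmetric 99% interval runs μ ± z·σ with z = 2.576.
Half-width = 0.31, so σ = 0.31/2.576 = 0.120.
μ is the stated best guess, 0.009.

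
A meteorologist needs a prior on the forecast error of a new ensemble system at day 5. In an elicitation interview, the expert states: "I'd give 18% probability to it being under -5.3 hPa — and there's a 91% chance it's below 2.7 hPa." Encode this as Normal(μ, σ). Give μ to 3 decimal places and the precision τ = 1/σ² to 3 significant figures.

μ = -2.054, τ = 0.0795

For Normal(μ,σ), the p-quantile is μ + z_p·σ. Here z_{0.18} = -0.9154, z_{0.91} = 1.341.
So -5.3 = μ − 0.9154σ and 2.7 = μ + 1.341σ.
Subtracting: σ = (2.7 − -5.3)/(1.341 − (-0.9154)) = 3.546.
Then μ = -5.3 − (-0.9154)·3.546 = -2.054.
Precision τ = 1/σ² = 1/3.546² = 0.0795.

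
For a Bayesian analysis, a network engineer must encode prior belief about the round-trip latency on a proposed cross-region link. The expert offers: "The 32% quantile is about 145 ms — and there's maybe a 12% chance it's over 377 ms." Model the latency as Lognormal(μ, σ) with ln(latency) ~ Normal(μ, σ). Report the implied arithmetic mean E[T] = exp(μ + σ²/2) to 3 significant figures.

E[T] ≈ 225 ms

If T ~ Lognormal(μ,σ) then ln T ~ Normal(μ,σ), so the p-quantile of ln T is μ + z_p·σ.
ln(145) = 4.977 and ln(377) = 5.932; z_{0.32} = -0.4677, z_{0.88} = 1.175.
σ = (5.932 − 4.977)/(1.175 − (-0.4677)) = 0.582.
μ = 4.977 − (-0.4677)·0.582 = 5.249.
E[T] = exp(μ + σ²/2) = exp(5.249 + 0.1692) = 225 ms.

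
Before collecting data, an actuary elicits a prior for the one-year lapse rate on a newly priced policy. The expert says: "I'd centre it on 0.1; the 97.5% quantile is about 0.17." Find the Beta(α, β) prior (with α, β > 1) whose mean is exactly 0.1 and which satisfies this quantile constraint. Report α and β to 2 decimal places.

With mean 0.1 fixed, write α = 0.1s, β = 0.9s where s = α+β.
Need P(θ < 0.17) = 0.975 under Beta(0.1s, 0.9s). Normal approximation: (q−m)/√(m(1−m)/s) ≈ z_{0.975} = 1.96, so s ≈ 0.1·0.9·(1.96)²/(0.17−0.1)² = 70.6.
At s = 70.6: P(θ<0.17) ≈ 0.961. Adjusting to match 0.975 gives s ≈ 88.72.
So α = 0.1·88.72 ≈ 8.87, β = 0.9·88.72 ≈ 79.85.

α ≈ 8.87, β ≈ 79.85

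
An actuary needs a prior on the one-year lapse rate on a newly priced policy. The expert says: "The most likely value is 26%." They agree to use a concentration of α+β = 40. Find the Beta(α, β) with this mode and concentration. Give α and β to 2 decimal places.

For α,β > 1 the Beta mode is (α−1)/(α+β−2). With α+β = 40, the mode is (α−1)/38.
Set (α−1)/38 = 0.26 → α = 1 + 0.26·38 = 10.88.
β = 40 − α = 29.12.

α = 10.88, β = 29.12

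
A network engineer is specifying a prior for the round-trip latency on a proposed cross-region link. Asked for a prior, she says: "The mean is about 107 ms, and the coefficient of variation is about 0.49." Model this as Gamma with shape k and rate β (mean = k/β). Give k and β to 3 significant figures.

k ≈ 4.16, β ≈ 0.0389

For Gamma(k, rate β): mean = k/β, variance = k/β², so CV = 1/√k.
CV = 0.49, hence k = 1/CV² = 4.16.
Then β = k/mean = 4.16/107 = 0.0389.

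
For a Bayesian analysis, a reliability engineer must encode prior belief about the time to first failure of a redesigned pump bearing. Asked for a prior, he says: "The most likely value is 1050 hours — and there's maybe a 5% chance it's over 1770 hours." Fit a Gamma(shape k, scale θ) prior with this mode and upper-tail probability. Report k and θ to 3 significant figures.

k ≈ 11.2, θ ≈ 103

Gamma(k,θ) with k>1 has mode (k−1)θ, so θ = 1050/(k−1).
Need P(X < 1770) = 0.95 with θ tied to k this way. Start at k = 2, θ = 1050: P(X<1770) ≈ 0.502.
Too low — raise k to concentrate. Iterating converges to k ≈ 11.2.
Then θ = 1050/(11.2−1) ≈ 103.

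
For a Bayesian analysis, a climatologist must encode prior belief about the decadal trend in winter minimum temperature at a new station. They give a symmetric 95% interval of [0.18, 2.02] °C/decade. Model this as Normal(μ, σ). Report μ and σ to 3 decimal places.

μ = 1.100, σ = 0.469

A symmetric 95% interval runs μ ± z·σ with z = 1.96.
Half-width = 0.92, so σ = 0.92/1.96 = 0.469.
μ is the interval midpoint, 1.100.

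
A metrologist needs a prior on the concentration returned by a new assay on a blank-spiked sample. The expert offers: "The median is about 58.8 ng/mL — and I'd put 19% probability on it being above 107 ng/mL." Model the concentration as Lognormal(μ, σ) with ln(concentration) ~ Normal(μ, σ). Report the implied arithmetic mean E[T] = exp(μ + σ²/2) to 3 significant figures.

E[T] ≈ 74.2 ng/mL

If T ~ Lognormal(μ,σ) then ln T ~ Normal(μ,σ), so the p-quantile of ln T is μ + z_p·σ.
ln(58.8) = 4.074 and ln(107) = 4.673; z_{0.5} = 0, z_{0.81} = 0.8779.
σ = (4.673 − 4.074)/(0.8779 − (0)) = 0.682.
μ = 4.074 − (0)·0.682 = 4.074.
E[T] = exp(μ + σ²/2) = exp(4.074 + 0.2325) = 74.2 ng/mL.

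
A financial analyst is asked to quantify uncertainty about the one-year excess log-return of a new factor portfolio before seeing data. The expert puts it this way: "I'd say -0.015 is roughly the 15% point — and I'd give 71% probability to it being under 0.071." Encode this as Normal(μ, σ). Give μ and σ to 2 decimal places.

For Normal(μ,σ), the p-quantile is μ + z_p·σ. Here z_{0.15} = -1.036, z_{0.71} = 0.5534.
So -0.015 = μ − 1.036σ and 0.071 = μ + 0.5534σ.
Subtracting: σ = (0.071 − -0.015)/(0.5534 − (-1.036)) = 0.05.
Then μ = -0.015 − (-1.036)·0.05 = 0.04.

μ = 0.04, σ = 0.05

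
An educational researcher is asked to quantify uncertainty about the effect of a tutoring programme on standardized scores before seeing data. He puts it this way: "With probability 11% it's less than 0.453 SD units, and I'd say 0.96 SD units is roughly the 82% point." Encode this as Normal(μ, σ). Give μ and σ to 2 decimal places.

μ = 0.74, σ = 0.24

For Normal(μ,σ), the p-quantile is μ + z_p·σ. Here z_{0.11} = -1.227, z_{0.82} = 0.9154.
So 0.453 = μ − 1.227σ and 0.96 = μ + 0.9154σ.
Subtracting: σ = (0.96 − 0.453)/(0.9154 − (-1.227)) = 0.24.
Then μ = 0.453 − (-1.227)·0.24 = 0.74.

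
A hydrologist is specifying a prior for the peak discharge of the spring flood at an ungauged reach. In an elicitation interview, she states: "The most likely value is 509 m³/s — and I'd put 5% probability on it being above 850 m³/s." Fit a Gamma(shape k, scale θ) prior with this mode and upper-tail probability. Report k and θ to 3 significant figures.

Gamma(k,θ) with k>1 has mode (k−1)θ, so θ = 509/(k−1).
Need P(X < 850) = 0.95 with θ tied to k this way. Start at k = 2, θ = 509: P(X<850) ≈ 0.497.
Too low — raise k to concentrate. Iterating converges to k ≈ 11.6.
Then θ = 509/(11.6−1) ≈ 47.9.

k ≈ 11.6, θ ≈ 47.9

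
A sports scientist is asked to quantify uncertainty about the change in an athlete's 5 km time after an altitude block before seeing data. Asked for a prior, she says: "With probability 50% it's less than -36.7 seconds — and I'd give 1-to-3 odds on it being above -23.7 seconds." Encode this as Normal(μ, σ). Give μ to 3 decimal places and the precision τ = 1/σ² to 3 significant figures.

The p-quantile of Normal(μ,σ) is μ + z_p·σ, with z_{0.5} = 0 and z_{0.75} = 0.6745.
Eliminate σ: μ = (z₂·x₁ − z₁·x₂)/(z₂ − z₁) = (0.6745·-36.7 − (0)·-23.7)/0.6745 = -36.700.
Then σ = (x₂ − x₁)/(z₂ − z₁) = (-23.7 − -36.7)/0.6745 = 19.274.
Precision τ = 1/σ² = 1/19.27² = 0.00269.

μ = -36.700, τ = 0.00269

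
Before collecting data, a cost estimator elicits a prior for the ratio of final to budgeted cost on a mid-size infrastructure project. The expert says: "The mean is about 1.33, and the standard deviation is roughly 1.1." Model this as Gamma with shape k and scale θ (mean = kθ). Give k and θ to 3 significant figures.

For Gamma(k, scale θ): mean = kθ, variance = kθ², so CV = 1/√k.
CV = SD/mean = 1.1/1.33 = 0.8271, hence k = 1/CV² = 1.46.
Then θ = mean/k = 1.33/1.46 = 0.91.

k ≈ 1.46, θ ≈ 0.91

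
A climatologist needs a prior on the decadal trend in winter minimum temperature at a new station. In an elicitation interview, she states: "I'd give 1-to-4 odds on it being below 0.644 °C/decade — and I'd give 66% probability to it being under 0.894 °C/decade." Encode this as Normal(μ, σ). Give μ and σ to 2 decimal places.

μ = 0.81, σ = 0.20

For Normal(μ,σ), the p-quantile is μ + z_p·σ. Here z_{0.2} = -0.8416, z_{0.66} = 0.4125.
So 0.644 = μ − 0.8416σ and 0.894 = μ + 0.4125σ.
Subtracting: σ = (0.894 − 0.644)/(0.4125 − (-0.8416)) = 0.20.
Then μ = 0.644 − (-0.8416)·0.20 = 0.81.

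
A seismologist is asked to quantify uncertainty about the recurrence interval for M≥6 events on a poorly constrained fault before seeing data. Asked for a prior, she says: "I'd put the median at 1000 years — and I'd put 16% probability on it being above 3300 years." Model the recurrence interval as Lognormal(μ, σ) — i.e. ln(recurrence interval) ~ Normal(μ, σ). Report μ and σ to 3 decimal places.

If T ~ Lognormal(μ,σ) then ln T ~ Normal(μ,σ), so the p-quantile of ln T is μ + z_p·σ.
ln(1000) = 6.908 and ln(3300) = 8.102; z_{0.5} = 0, z_{0.84} = 0.9945.
σ = (8.102 − 6.908)/(0.9945 − (0)) = 1.201.
μ = 6.908 − (0)·1.201 = 6.908.

μ ≈ 6.908, σ ≈ 1.201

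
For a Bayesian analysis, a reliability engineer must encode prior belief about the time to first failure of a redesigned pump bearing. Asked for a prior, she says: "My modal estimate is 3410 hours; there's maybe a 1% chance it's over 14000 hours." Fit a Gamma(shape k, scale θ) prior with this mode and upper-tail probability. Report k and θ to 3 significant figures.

Gamma(k,θ) with k>1 has mode (k−1)θ, so θ = 3410/(k−1).
Need P(X < 14000) = 0.99 with θ tied to k this way. Start at k = 2, θ = 3410: P(X<14000) ≈ 0.916.
Too low — raise k to concentrate. Iterating converges to k ≈ 3.08.
Then θ = 3410/(3.08−1) ≈ 1640.

k ≈ 3.08, θ ≈ 1640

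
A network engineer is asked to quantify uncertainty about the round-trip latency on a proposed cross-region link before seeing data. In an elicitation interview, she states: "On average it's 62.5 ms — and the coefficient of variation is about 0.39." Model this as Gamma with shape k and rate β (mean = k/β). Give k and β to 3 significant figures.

k ≈ 6.57, β ≈ 0.105

For Gamma(k, rate β): mean = k/β, variance = k/β², so CV = 1/√k.
CV = 0.39, hence k = 1/CV² = 6.57.
Then β = k/mean = 6.57/62.5 = 0.105.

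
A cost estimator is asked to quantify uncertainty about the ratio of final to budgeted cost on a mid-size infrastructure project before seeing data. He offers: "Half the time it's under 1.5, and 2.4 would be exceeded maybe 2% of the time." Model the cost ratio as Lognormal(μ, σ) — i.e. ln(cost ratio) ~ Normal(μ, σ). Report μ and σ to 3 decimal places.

If T ~ Lognormal(μ,σ) then ln T ~ Normal(μ,σ), so the p-quantile of ln T is μ + z_p·σ.
ln(1.5) = 0.4055 and ln(2.4) = 0.8755; z_{0.5} = 0, z_{0.98} = 2.054.
σ = (0.8755 − 0.4055)/(2.054 − (0)) = 0.229.
μ = 0.4055 − (0)·0.229 = 0.405.

μ ≈ 0.405, σ ≈ 0.229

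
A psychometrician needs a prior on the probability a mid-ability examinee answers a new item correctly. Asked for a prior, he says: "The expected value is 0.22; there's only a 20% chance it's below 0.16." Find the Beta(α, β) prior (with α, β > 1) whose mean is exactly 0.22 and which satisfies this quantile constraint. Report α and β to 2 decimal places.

α ≈ 7.70, β ≈ 27.28

With mean 0.22 fixed, write α = 0.22s, β = 0.78s where s = α+β.
Need P(θ < 0.16) = 0.2 under Beta(0.22s, 0.78s). Normal approximation: (q−m)/√(m(1−m)/s) ≈ z_{0.2} = -0.842, so s ≈ 0.22·0.78·(-0.842)²/(0.16−0.22)² = 33.8.
At s = 33.8: P(θ<0.16) ≈ 0.205. Adjusting to match 0.2 gives s ≈ 34.98.
So α = 0.22·34.98 ≈ 7.70, β = 0.78·34.98 ≈ 27.28.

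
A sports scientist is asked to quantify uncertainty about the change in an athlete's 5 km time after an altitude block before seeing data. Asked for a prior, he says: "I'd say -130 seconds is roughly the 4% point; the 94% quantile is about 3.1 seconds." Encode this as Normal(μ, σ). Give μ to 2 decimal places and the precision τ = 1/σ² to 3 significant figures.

The p-quantile of Normal(μ,σ) is μ + z_p·σ, with z_{0.04} = -1.751 and z_{0.94} = 1.555.
Eliminate σ: μ = (z₂·x₁ − z₁·x₂)/(z₂ − z₁) = (1.555·-130 − (-1.751)·3.1)/3.305 = -59.51.
Then σ = (x₂ − x₁)/(z₂ − z₁) = (3.1 − -130)/3.305 = 40.27.
Precision τ = 1/σ² = 1/40.27² = 0.000617.

μ = -59.51, τ = 0.000617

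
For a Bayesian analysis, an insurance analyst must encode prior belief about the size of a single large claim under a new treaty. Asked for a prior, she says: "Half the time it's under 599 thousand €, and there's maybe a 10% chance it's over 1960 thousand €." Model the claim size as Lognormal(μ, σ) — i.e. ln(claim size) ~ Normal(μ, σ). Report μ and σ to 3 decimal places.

If T ~ Lognormal(μ,σ) then ln T ~ Normal(μ,σ), so the p-quantile of ln T is μ + z_p·σ.
ln(599) = 6.395 and ln(1960) = 7.581; z_{0.5} = 0, z_{0.9} = 1.282.
σ = (7.581 − 6.395)/(1.282 − (0)) = 0.925.
μ = 6.395 − (0)·0.925 = 6.395.

μ ≈ 6.395, σ ≈ 0.925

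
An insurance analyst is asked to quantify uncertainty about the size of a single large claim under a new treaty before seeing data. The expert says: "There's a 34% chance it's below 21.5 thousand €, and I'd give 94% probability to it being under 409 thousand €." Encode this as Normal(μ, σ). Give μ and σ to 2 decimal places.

μ = 102.75, σ = 196.98

The p-quantile of Normal(μ,σ) is μ + z_p·σ, with z_{0.34} = -0.4125 and z_{0.94} = 1.555.
Eliminate σ: μ = (z₂·x₁ − z₁·x₂)/(z₂ − z₁) = (1.555·21.5 − (-0.4125)·409)/1.967 = 102.75.
Then σ = (x₂ − x₁)/(z₂ − z₁) = (409 − 21.5)/1.967 = 196.98.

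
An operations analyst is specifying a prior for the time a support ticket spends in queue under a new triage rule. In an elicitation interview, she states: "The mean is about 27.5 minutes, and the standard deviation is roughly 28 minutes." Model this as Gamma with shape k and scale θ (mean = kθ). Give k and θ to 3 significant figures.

For Gamma(k, scale θ): mean = kθ, variance = kθ², so CV = 1/√k.
CV = SD/mean = 28/27.5 = 1.018, hence k = 1/CV² = 0.965.
Then θ = mean/k = 27.5/0.965 = 28.5.

k ≈ 0.965, θ ≈ 28.5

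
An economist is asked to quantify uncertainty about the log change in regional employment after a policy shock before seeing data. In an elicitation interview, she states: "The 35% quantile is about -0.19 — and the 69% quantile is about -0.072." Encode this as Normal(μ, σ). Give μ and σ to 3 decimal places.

μ = -0.138, σ = 0.134

For Normal(μ,σ), the p-quantile is μ + z_p·σ. Here z_{0.35} = -0.3853, z_{0.69} = 0.4959.
So -0.19 = μ − 0.3853σ and -0.072 = μ + 0.4959σ.
Subtracting: σ = (-0.072 − -0.19)/(0.4959 − (-0.3853)) = 0.134.
Then μ = -0.19 − (-0.3853)·0.134 = -0.138.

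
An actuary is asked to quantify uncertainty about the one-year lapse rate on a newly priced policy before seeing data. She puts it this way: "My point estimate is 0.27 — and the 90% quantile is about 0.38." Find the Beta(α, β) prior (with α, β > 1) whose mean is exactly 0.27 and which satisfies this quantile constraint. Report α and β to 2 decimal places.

With mean 0.27 fixed, write α = 0.27s, β = 0.73s where s = α+β.
Need P(θ < 0.38) = 0.9 under Beta(0.27s, 0.73s). Normal approximation: (q−m)/√(m(1−m)/s) ≈ z_{0.9} = 1.28, so s ≈ 0.27·0.73·(1.28)²/(0.38−0.27)² = 26.8.
At s = 26.8: P(θ<0.38) ≈ 0.895. Adjusting to match 0.9 gives s ≈ 27.98.
So α = 0.27·27.98 ≈ 7.55, β = 0.73·27.98 ≈ 20.43.

α ≈ 7.55, β ≈ 20.43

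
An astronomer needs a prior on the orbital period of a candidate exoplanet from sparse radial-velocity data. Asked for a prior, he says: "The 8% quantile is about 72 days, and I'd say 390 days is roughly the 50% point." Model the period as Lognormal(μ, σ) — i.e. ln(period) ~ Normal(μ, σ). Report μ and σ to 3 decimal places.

μ ≈ 5.966, σ ≈ 1.202

If T ~ Lognormal(μ,σ) then ln T ~ Normal(μ,σ), so the p-quantile of ln T is μ + z_p·σ.
ln(72) = 4.277 and ln(390) = 5.966; z_{0.08} = -1.405, z_{0.5} = 0.
σ = (5.966 − 4.277)/(0 − (-1.405)) = 1.202.
μ = 4.277 − (-1.405)·1.202 = 5.966.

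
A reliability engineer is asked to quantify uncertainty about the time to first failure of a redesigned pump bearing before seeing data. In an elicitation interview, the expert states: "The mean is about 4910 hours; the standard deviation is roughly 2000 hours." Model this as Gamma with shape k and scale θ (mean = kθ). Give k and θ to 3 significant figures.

For Gamma(k, scale θ): mean = kθ, variance = kθ², so CV = 1/√k.
CV = SD/mean = 2000/4910 = 0.4073, hence k = 1/CV² = 6.03.
Then θ = mean/k = 4910/6.03 = 815.

k ≈ 6.03, θ ≈ 815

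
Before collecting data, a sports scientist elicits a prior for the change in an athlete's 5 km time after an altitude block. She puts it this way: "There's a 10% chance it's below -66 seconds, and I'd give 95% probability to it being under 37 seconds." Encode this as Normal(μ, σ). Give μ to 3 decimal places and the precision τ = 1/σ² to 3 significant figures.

The p-quantile of Normal(μ,σ) is μ + z_p·σ, with z_{0.1} = -1.282 and z_{0.95} = 1.645.
Eliminate σ: μ = (z₂·x₁ − z₁·x₂)/(z₂ − z₁) = (1.645·-66 − (-1.282)·37)/2.926 = -20.894.
Then σ = (x₂ − x₁)/(z₂ − z₁) = (37 − -66)/2.926 = 35.197.
Precision τ = 1/σ² = 1/35.2² = 0.000807.

μ = -20.894, τ = 0.000807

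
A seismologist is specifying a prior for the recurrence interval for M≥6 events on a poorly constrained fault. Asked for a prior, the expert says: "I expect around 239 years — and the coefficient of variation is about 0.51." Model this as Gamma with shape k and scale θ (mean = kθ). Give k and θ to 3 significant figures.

k ≈ 3.84, θ ≈ 62.2

For Gamma(k, scale θ): mean = kθ, variance = kθ², so CV = 1/√k.
CV = 0.51, hence k = 1/CV² = 3.84.
Then θ = mean/k = 239/3.84 = 62.2.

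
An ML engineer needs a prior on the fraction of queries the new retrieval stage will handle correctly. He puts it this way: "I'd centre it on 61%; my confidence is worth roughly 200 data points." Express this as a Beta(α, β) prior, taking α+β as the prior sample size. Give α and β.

Under the effective-sample-size interpretation, Beta(α, β) has prior mean α/(α+β) and prior sample size α+β.
So α+β = 200 and α/(α+β) = 0.61, giving α = 0.61·200 = 122 and β = 200 − 122 = 78.

α = 122, β = 78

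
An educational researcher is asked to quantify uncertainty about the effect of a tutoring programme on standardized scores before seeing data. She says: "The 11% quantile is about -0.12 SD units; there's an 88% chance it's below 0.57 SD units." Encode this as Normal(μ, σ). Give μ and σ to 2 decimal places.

For Normal(μ,σ), the p-quantile is μ + z_p·σ. Here z_{0.11} = -1.227, z_{0.88} = 1.175.
So -0.12 = μ − 1.227σ and 0.57 = μ + 1.175σ.
Subtracting: σ = (0.57 − -0.12)/(1.175 − (-1.227)) = 0.29.
Then μ = -0.12 − (-1.227)·0.29 = 0.23.

μ = 0.23, σ = 0.29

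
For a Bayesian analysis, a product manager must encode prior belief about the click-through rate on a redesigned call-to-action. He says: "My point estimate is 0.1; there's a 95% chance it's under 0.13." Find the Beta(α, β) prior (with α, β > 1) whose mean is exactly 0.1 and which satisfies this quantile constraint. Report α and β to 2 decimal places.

With mean 0.1 fixed, write α = 0.1s, β = 0.9s where s = α+β.
Need P(θ < 0.13) = 0.95 under Beta(0.1s, 0.9s). Normal approximation: (q−m)/√(m(1−m)/s) ≈ z_{0.95} = 1.64, so s ≈ 0.1·0.9·(1.64)²/(0.13−0.1)² = 270.6.
At s = 270.6: P(θ<0.13) ≈ 0.942. Adjusting to match 0.95 gives s ≈ 297.81.
So α = 0.1·297.81 ≈ 29.78, β = 0.9·297.81 ≈ 268.03.

α ≈ 29.78, β ≈ 268.03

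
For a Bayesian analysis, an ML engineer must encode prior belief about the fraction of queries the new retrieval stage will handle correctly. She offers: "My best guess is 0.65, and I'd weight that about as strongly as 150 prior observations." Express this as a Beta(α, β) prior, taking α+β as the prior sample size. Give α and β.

Under the effective-sample-size interpretation, Beta(α, β) has prior mean α/(α+β) and prior sample size α+β.
So α+β = 150 and α/(α+β) = 0.65, giving α = 0.65·150 = 97.5 and β = 150 − 97.5 = 52.5.

α = 97.5, β = 52.5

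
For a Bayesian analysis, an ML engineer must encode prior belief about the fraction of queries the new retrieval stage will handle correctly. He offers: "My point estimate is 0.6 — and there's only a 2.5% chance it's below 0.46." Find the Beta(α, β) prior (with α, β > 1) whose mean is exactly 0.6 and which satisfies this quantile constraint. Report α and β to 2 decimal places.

With mean 0.6 fixed, write α = 0.6s, β = 0.4s where s = α+β.
Need P(θ < 0.46) = 0.025 under Beta(0.6s, 0.4s). Normal approximation: (q−m)/√(m(1−m)/s) ≈ z_{0.025} = -1.96, so s ≈ 0.6·0.4·(-1.96)²/(0.46−0.6)² = 47.0.
At s = 47.0: P(θ<0.46) ≈ 0.027. Adjusting to match 0.025 gives s ≈ 48.31.
So α = 0.6·48.31 ≈ 28.99, β = 0.4·48.31 ≈ 19.32.

α ≈ 28.99, β ≈ 19.32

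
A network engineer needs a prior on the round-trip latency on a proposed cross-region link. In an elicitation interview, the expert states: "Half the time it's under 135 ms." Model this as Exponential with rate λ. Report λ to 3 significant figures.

λ ≈ 0.00513

Exponential median = ln 2 / λ, so λ = ln 2 / 135.0 = 0.00513.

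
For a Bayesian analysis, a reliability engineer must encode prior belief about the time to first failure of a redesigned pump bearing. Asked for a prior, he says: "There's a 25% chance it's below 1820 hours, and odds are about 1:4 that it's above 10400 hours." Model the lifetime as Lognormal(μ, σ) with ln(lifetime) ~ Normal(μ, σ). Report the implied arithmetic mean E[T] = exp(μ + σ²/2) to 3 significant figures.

If T ~ Lognormal(μ,σ) then ln T ~ Normal(μ,σ), so the p-quantile of ln T is μ + z_p·σ.
ln(1820) = 7.507 and ln(10400) = 9.25; z_{0.25} = -0.6745, z_{0.8} = 0.8416.
σ = (9.25 − 7.507)/(0.8416 − (-0.6745)) = 1.150.
μ = 7.507 − (-0.6745)·1.150 = 8.282.
E[T] = exp(μ + σ²/2) = exp(8.282 + 0.6608) = 7650 hours.

E[T] ≈ 7650 hours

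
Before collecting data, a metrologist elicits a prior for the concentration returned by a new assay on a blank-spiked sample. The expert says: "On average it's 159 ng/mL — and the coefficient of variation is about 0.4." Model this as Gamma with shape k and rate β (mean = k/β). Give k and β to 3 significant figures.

k ≈ 6.25, β ≈ 0.0393

For Gamma(k, rate β): mean = k/β, variance = k/β², so CV = 1/√k.
CV = 0.4, hence k = 1/CV² = 6.25.
Then β = k/mean = 6.25/159 = 0.0393.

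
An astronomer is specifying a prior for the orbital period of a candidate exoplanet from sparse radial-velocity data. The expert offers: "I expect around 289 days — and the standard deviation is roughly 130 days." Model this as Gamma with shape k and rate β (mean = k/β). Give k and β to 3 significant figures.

k ≈ 4.94, β ≈ 0.0171

For Gamma(k, rate β): mean = k/β, variance = k/β², so CV = 1/√k.
CV = SD/mean = 130/289 = 0.4498, hence k = 1/CV² = 4.94.
Then β = k/mean = 4.94/289 = 0.0171.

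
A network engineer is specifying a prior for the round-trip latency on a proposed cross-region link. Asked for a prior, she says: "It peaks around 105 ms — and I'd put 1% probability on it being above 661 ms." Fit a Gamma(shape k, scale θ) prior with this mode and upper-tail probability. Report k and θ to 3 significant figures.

Gamma(k,θ) with k>1 has mode (k−1)θ, so θ = 105/(k−1).
Need P(X < 661) = 0.99 with θ tied to k this way. Start at k = 2, θ = 105: P(X<661) ≈ 0.987.
Too low — raise k to concentrate. Iterating converges to k ≈ 2.08.
Then θ = 105/(2.08−1) ≈ 97.5.

k ≈ 2.08, θ ≈ 97.5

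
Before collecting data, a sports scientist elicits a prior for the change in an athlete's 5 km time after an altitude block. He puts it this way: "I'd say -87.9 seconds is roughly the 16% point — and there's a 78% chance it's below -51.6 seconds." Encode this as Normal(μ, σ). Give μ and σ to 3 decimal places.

μ = -67.467, σ = 20.547

The p-quantile of Normal(μ,σ) is μ + z_p·σ, with z_{0.16} = -0.9945 and z_{0.78} = 0.7722.
Eliminate σ: μ = (z₂·x₁ − z₁·x₂)/(z₂ − z₁) = (0.7722·-87.9 − (-0.9945)·-51.6)/1.767 = -67.467.
Then σ = (x₂ − x₁)/(z₂ − z₁) = (-51.6 − -87.9)/1.767 = 20.547.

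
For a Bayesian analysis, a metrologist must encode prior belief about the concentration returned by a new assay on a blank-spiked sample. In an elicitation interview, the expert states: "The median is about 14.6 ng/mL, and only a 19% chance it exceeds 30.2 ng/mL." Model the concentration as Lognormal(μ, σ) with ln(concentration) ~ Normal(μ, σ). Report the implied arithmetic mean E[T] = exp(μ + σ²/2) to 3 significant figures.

If T ~ Lognormal(μ,σ) then ln T ~ Normal(μ,σ), so the p-quantile of ln T is μ + z_p·σ.
ln(14.6) = 2.681 and ln(30.2) = 3.408; z_{0.5} = 0, z_{0.81} = 0.8779.
σ = (3.408 − 2.681)/(0.8779 − (0)) = 0.828.
μ = 2.681 − (0)·0.828 = 2.681.
E[T] = exp(μ + σ²/2) = exp(2.681 + 0.3427) = 20.6 ng/mL.

E[T] ≈ 20.6 ng/mL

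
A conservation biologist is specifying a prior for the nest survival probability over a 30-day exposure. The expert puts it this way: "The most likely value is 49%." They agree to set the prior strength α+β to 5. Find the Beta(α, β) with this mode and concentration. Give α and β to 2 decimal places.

For α,β > 1 the Beta mode is (α−1)/(α+β−2). With α+β = 5, the mode is (α−1)/3.
Set (α−1)/3 = 0.49 → α = 1 + 0.49·3 = 2.47.
β = 5 − α = 2.53.

α = 2.47, β = 2.53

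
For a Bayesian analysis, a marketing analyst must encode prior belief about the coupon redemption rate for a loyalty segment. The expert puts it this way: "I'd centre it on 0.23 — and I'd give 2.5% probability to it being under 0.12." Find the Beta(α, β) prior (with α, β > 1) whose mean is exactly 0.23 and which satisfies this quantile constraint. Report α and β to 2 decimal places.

α ≈ 10.20, β ≈ 34.14

With mean 0.23 fixed, write α = 0.23s, β = 0.77s where s = α+β.
Need P(θ < 0.12) = 0.025 under Beta(0.23s, 0.77s). Normal approximation: (q−m)/√(m(1−m)/s) ≈ z_{0.025} = -1.96, so s ≈ 0.23·0.77·(-1.96)²/(0.12−0.23)² = 56.2.
At s = 56.2: P(θ<0.12) ≈ 0.013. Adjusting to match 0.025 gives s ≈ 44.34.
So α = 0.23·44.34 ≈ 10.20, β = 0.77·44.34 ≈ 34.14.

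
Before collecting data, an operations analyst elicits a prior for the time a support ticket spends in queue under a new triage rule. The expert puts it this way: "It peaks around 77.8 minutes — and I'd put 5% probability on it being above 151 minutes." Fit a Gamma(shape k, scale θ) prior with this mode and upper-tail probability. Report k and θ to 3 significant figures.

k ≈ 7.31, θ ≈ 12.3

Gamma(k,θ) with k>1 has mode (k−1)θ, so θ = 77.8/(k−1).
Need P(X < 151) = 0.95 with θ tied to k this way. Start at k = 2, θ = 77.8: P(X<151) ≈ 0.578.
Too low — raise k to concentrate. Iterating converges to k ≈ 7.31.
Then θ = 77.8/(7.31−1) ≈ 12.3.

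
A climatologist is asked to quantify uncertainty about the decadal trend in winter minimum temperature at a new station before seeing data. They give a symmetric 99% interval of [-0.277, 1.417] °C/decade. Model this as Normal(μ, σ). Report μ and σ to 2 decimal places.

μ = 0.57, σ = 0.33

A symmetric 99% interval runs μ ± z·σ with z = 2.576.
Half-width = 0.847, so σ = 0.847/2.576 = 0.33.
μ is the interval midpoint, 0.57.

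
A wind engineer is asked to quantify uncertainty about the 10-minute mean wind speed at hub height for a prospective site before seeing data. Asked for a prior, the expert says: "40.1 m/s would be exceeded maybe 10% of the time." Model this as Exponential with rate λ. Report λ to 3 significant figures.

P(T > 40.1) = e^(−λ·40.1) = 0.1, so λ = −ln(0.1)/40.1 = 0.0574.

λ ≈ 0.0574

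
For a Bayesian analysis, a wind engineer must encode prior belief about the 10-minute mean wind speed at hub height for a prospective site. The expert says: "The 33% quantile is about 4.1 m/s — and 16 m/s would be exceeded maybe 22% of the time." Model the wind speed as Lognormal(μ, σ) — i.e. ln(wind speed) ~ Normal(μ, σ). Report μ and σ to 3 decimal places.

μ ≈ 1.905, σ ≈ 1.123

If T ~ Lognormal(μ,σ) then ln T ~ Normal(μ,σ), so the p-quantile of ln T is μ + z_p·σ.
ln(4.1) = 1.411 and ln(16) = 2.773; z_{0.33} = -0.4399, z_{0.78} = 0.7722.
σ = (2.773 − 1.411)/(0.7722 − (-0.4399)) = 1.123.
μ = 1.411 − (-0.4399)·1.123 = 1.905.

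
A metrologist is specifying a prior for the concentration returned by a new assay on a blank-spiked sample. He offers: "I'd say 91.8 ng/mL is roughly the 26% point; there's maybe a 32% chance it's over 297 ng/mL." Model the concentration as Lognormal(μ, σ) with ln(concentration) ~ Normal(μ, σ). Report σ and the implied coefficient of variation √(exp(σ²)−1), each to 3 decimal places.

σ ≈ 1.057, CV ≈ 1.434

If T ~ Lognormal(μ,σ) then ln T ~ Normal(μ,σ), so the p-quantile of ln T is μ + z_p·σ.
ln(91.8) = 4.52 and ln(297) = 5.694; z_{0.26} = -0.6433, z_{0.68} = 0.4677.
σ = (5.694 − 4.52)/(0.4677 − (-0.6433)) = 1.057.
μ = 4.52 − (-0.6433)·1.057 = 5.199.
CV = √(exp(σ²)−1) = √(exp(1.1168)−1) = 1.434.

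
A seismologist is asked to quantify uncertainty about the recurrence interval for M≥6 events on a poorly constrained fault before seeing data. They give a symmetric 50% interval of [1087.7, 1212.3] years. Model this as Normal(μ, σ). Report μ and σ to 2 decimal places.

A symmetric 50% interval runs μ ± z·σ with z = 0.6745.
Half-width = 62.3, so σ = 62.3/0.6745 = 92.37.
μ is the interval midpoint, 1150.00.

μ = 1150.00, σ = 92.37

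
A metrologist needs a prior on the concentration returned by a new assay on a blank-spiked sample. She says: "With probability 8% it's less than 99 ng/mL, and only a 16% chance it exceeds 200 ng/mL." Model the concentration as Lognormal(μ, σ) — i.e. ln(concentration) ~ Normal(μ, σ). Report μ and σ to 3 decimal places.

μ ≈ 5.007, σ ≈ 0.293

If T ~ Lognormal(μ,σ) then ln T ~ Normal(μ,σ), so the p-quantile of ln T is μ + z_p·σ.
ln(99) = 4.595 and ln(200) = 5.298; z_{0.08} = -1.405, z_{0.84} = 0.9945.
σ = (5.298 − 4.595)/(0.9945 − (-1.405)) = 0.293.
μ = 4.595 − (-1.405)·0.293 = 5.007.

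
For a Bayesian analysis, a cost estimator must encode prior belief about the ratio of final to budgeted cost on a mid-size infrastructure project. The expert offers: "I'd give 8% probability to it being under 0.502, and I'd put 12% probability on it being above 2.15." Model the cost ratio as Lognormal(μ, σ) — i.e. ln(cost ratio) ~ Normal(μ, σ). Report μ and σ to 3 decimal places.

If T ~ Lognormal(μ,σ) then ln T ~ Normal(μ,σ), so the p-quantile of ln T is μ + z_p·σ.
ln(0.502) = -0.6892 and ln(2.15) = 0.7655; z_{0.08} = -1.405, z_{0.88} = 1.175.
σ = (0.7655 − -0.6892)/(1.175 − (-1.405)) = 0.564.
μ = -0.6892 − (-1.405)·0.564 = 0.103.

μ ≈ 0.103, σ ≈ 0.564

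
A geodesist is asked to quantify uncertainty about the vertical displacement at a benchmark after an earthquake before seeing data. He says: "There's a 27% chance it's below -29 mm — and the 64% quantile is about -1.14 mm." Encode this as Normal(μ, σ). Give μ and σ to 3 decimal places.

μ = -11.422, σ = 28.684

For Normal(μ,σ), the p-quantile is μ + z_p·σ. Here z_{0.27} = -0.6128, z_{0.64} = 0.3585.
So -29 = μ − 0.6128σ and -1.14 = μ + 0.3585σ.
Subtracting: σ = (-1.14 − -29)/(0.3585 − (-0.6128)) = 28.684.
Then μ = -29 − (-0.6128)·28.684 = -11.422.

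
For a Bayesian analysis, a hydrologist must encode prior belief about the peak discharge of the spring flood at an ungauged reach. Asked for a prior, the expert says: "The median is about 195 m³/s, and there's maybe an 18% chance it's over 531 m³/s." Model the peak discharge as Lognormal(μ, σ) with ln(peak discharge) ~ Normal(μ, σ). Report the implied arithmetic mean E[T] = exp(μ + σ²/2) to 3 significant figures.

If T ~ Lognormal(μ,σ) then ln T ~ Normal(μ,σ), so the p-quantile of ln T is μ + z_p·σ.
ln(195) = 5.273 and ln(531) = 6.275; z_{0.5} = 0, z_{0.82} = 0.9154.
σ = (6.275 − 5.273)/(0.9154 − (0)) = 1.094.
μ = 5.273 − (0)·1.094 = 5.273.
E[T] = exp(μ + σ²/2) = exp(5.273 + 0.5988) = 355 m³/s.

E[T] ≈ 355 m³/s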